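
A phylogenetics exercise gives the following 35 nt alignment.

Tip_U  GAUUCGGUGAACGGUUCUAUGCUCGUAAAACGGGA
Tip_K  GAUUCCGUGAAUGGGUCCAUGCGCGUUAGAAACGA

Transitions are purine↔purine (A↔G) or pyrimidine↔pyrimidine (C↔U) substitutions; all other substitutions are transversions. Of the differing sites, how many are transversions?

The sequences differ at positions 6 (G/C, transversion), 12 (C/U, transition), 15 (U/G, transversion), 18 (U/C, transition), 23 (U/G, transversion), 27 (A/U, transversion), 29 (A/G, transition), 31 (C/A, transversion), 32 (G/A, transition), 33 (G/C, transversion).
Of the 10 differences, 4 transitions and 6 transversions, so the answer is 6.

6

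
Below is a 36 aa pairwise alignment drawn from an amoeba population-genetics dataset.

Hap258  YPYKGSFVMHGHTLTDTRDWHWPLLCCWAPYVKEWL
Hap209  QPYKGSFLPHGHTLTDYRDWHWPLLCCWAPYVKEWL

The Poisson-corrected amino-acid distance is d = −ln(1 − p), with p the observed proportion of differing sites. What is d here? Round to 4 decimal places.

0.1178

Differing sites — 1:Y/Q; 8:V/L; 9:M/P; 17:T/Y.
p = 4/36 = 0.111111.
d = −ln(1 − 0.111111) = −ln(0.888889) = 0.1178.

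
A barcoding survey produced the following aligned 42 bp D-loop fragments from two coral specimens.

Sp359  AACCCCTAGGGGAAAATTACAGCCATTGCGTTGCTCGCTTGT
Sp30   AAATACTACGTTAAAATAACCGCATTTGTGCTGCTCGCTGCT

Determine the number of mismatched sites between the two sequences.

14

The sequences differ at positions 3 (C/A), 4 (C/T), 5 (C/A), 9 (G/C), 11 (G/T), 12 (G/T), 18 (T/A), 21 (A/C), 24 (C/A), 25 (A/T), 29 (C/T), 31 (T/C), 40 (T/G), 41 (G/C).
That gives 14 mismatches out of 42 aligned sites, so the Hamming distance is 14.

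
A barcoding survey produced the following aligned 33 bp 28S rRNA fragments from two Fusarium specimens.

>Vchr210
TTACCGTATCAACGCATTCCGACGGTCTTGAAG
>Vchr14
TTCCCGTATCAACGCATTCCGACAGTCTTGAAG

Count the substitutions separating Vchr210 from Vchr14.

2

The sequences differ at positions 3 (A/C), 24 (G/A).
That gives 2 mismatches out of 33 aligned sites, so the Hamming distance is 2.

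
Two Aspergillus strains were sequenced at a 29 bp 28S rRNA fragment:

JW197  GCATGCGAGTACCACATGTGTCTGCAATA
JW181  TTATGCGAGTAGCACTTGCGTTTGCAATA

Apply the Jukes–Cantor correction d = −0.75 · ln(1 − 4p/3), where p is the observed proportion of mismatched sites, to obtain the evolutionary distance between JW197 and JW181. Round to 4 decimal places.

0.2421

Differing sites — 1:G/T; 2:C/T; 12:C/G; 16:A/T; 19:T/C; 22:C/T.
p = 6/29 = 0.206897.
d = −0.75 · ln(1 − (4/3)·0.206897) = −0.75 · ln(0.724137) = −0.75 · (-0.322775) = 0.2421.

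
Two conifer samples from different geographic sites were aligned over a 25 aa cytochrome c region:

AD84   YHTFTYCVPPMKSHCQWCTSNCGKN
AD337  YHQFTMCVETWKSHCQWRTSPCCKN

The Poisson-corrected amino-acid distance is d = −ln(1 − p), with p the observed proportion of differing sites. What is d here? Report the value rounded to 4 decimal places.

The sequences differ at positions 3 (T/Q), 6 (Y/M), 9 (P/E), 10 (P/T), 11 (M/W), 18 (C/R), 21 (N/P), 23 (G/C).
p = 8/25 = 0.320000.
d = −ln(1 − 0.320000) = −ln(0.680000) = 0.3857.

0.3857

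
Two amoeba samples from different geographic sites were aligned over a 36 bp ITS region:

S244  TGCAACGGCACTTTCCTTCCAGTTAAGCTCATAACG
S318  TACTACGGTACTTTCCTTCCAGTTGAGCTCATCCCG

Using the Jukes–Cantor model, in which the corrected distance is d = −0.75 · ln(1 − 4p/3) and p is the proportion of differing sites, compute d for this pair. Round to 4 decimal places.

The sequences differ at positions 2 (G/A), 4 (A/T), 9 (C/T), 25 (A/G), 33 (A/C), 34 (A/C).
p = 6/36 = 0.166667.
d = −0.75 · ln(1 − (4/3)·0.166667) = −0.75 · ln(0.777777) = −0.75 · (-0.251315) = 0.1885.

0.1885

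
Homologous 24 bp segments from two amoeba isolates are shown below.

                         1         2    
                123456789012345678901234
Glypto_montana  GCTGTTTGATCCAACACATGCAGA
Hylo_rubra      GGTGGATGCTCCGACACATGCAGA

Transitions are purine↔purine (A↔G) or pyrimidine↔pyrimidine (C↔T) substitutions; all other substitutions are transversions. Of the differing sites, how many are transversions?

The sequences differ at positions 2 (C/G, transversion), 5 (T/G, transversion), 6 (T/A, transversion), 9 (A/C, transversion), 13 (A/G, transition).
Of the 5 differences, 1 transition and 4 transversions, so the answer is 4.

4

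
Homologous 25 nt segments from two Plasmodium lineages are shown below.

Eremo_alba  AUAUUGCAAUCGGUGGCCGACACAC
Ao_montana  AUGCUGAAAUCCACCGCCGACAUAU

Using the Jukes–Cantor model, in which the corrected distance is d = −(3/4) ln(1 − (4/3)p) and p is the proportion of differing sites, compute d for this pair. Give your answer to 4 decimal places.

Differing sites — 3:A/G; 4:U/C; 7:C/A; 12:G/C; 13:G/A; 14:U/C; 15:G/C; 23:C/U; 25:C/U.
p = 9/25 = 0.360000.
d = −0.75 · ln(1 − (4/3)·0.360000) = −0.75 · ln(0.520000) = −0.75 · (-0.653926) = 0.4904.

0.4904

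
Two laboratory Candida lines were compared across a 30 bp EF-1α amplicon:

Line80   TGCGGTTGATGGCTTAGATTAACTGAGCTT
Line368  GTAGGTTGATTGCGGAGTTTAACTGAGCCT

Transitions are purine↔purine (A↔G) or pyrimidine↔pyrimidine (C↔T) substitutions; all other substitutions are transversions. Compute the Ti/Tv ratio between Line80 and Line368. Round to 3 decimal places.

0.143

Mismatches occur at site 1 (T↔G, transversion), site 2 (G↔T, transversion), site 3 (C↔A, transversion), site 11 (G↔T, transversion), site 14 (T↔G, transversion), site 15 (T↔G, transversion), site 18 (A↔T, transversion), site 29 (T↔C, transition).
Of the 8 differences, 1 transition and 7 transversions, so Ti/Tv = 1/7 = 0.143.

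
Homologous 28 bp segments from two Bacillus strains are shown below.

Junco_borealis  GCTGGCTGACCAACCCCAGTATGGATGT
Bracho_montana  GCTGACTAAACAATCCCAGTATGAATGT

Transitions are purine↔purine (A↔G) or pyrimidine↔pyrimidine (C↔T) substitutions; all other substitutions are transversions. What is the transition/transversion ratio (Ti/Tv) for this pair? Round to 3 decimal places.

Differing sites — 5:G/A (Ti); 8:G/A (Ti); 10:C/A (Tv); 14:C/T (Ti); 24:G/A (Ti).
Of the 5 differences, 4 transitions and 1 transversion, so Ti/Tv = 4/1 = 4.000.

4.000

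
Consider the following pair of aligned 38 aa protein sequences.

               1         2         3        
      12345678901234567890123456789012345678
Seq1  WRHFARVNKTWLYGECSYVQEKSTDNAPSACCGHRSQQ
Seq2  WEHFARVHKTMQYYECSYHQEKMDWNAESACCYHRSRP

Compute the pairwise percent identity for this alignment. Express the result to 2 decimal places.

Differing sites — 2:R/E; 8:N/H; 11:W/M; 12:L/Q; 14:G/Y; 19:V/H; 23:S/M; 24:T/D; 25:D/W; 28:P/E; 33:G/Y; 37:Q/R; 38:Q/P.
25 of the 38 sites match, so the percent identity is 25/38 × 100 = 65.79%.

65.79%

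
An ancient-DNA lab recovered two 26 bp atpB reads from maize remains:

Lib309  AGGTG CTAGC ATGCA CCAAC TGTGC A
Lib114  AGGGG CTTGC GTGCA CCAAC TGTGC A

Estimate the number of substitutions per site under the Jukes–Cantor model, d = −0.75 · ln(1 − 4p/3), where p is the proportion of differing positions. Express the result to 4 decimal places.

0.1253

The sequences differ at positions 4 (T/G), 8 (A/T), 11 (A/G).
p = 3/26 = 0.115385.
d = −0.75 · ln(1 − (4/3)·0.115385) = −0.75 · ln(0.846153) = −0.75 · (-0.167055) = 0.1253.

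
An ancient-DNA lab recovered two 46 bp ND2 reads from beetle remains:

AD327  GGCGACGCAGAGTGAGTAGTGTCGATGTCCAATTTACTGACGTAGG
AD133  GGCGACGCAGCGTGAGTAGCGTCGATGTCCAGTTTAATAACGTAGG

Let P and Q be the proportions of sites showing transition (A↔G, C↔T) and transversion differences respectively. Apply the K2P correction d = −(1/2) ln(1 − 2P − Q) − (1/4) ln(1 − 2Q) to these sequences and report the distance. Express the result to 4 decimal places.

Mismatches occur at site 11 (A/C, transversion), site 20 (T/C, transition), site 32 (A/G, transition), site 37 (C/A, transversion), site 39 (G/A, transition).
Of the 5 differences, 3 transitions and 2 transversions over 46 sites: P = 3/46 = 0.065217, Q = 2/46 = 0.043478.
d = −0.5·ln(0.826088) − 0.25·ln(0.913044) = −0.5·(-0.191054) − 0.25·(-0.090971) = 0.1183.

0.1183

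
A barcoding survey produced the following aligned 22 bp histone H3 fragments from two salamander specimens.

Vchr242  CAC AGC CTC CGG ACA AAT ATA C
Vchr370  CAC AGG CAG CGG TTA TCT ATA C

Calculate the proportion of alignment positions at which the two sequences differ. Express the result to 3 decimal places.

0.318

Differing sites — 6:C/G; 8:T/A; 9:C/G; 13:A/T; 14:C/T; 16:A/T; 17:A/C.
There are 7 differences over 22 sites, so p = 7/22 = 0.318.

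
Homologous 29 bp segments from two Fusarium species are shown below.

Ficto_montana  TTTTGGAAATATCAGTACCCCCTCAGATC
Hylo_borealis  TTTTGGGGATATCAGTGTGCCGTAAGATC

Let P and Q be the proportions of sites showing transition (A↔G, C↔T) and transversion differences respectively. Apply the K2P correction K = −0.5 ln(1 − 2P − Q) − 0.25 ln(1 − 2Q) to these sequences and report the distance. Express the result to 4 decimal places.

The sequences differ at positions 7 (A/G, transition), 8 (A/G, transition), 17 (A/G, transition), 18 (C/T, transition), 19 (C/G, transversion), 22 (C/G, transversion), 24 (C/A, transversion).
Of the 7 differences, 4 transitions and 3 transversions over 29 sites: P = 4/29 = 0.137931, Q = 3/29 = 0.103448.
d = −0.5·ln(0.620690) − 0.25·ln(0.793104) = −0.5·(-0.476924) − 0.25·(-0.231801) = 0.2964.

0.2964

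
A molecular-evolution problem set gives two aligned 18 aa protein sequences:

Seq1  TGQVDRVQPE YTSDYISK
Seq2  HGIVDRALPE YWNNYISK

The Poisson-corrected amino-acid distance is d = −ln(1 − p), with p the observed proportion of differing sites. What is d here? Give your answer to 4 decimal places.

0.4925

Mismatches occur at site 1 (T↔H), site 3 (Q↔I), site 7 (V↔A), site 8 (Q↔L), site 12 (T↔W), site 13 (S↔N), site 14 (D↔N).
p = 7/18 = 0.388889.
d = −ln(1 − 0.388889) = −ln(0.611111) = 0.4925.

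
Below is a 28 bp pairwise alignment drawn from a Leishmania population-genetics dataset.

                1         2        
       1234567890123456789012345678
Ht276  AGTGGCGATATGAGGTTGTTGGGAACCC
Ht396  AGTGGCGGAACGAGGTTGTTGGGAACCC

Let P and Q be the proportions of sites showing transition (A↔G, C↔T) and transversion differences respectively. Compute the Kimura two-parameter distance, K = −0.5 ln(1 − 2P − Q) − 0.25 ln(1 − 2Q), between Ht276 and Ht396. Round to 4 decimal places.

Differing sites — 8:A/G (Ti); 9:T/A (Tv); 11:T/C (Ti).
Of the 3 differences, 2 transitions and 1 transversion over 28 sites: P = 2/28 = 0.071429, Q = 1/28 = 0.035714.
d = −0.5·ln(0.821428) − 0.25·ln(0.928572) = −0.5·(-0.196711) − 0.25·(-0.074107) = 0.1169.

0.1169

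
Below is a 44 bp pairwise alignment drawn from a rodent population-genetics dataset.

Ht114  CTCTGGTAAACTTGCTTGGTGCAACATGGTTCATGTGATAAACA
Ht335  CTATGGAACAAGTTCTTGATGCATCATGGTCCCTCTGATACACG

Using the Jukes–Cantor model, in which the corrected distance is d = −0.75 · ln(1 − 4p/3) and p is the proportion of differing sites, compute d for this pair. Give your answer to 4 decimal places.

The sequences differ at positions 3 (C/A), 7 (T/A), 9 (A/C), 11 (C/A), 12 (T/G), 14 (G/T), 19 (G/A), 24 (A/T), 31 (T/C), 33 (A/C), 35 (G/C), 41 (A/C), 44 (A/G).
p = 13/44 = 0.295455.
d = −0.75 · ln(1 − (4/3)·0.295455) = −0.75 · ln(0.606060) = −0.75 · (-0.500776) = 0.3756.

0.3756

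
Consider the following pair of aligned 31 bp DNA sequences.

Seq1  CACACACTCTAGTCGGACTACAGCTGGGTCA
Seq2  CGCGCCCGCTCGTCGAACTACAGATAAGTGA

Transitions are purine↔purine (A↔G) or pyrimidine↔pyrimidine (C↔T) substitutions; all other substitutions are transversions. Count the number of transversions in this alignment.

5

The sequences differ at positions 2 (A/G, transition), 4 (A/G, transition), 6 (A/C, transversion), 8 (T/G, transversion), 11 (A/C, transversion), 16 (G/A, transition), 24 (C/A, transversion), 26 (G/A, transition), 27 (G/A, transition), 30 (C/G, transversion).
Of the 10 differences, 5 transitions and 5 transversions, so the answer is 5.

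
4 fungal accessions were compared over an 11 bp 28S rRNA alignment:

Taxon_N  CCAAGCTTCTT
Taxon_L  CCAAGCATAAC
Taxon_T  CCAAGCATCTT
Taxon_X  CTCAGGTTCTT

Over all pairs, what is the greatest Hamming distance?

7

Pairwise Hamming distances:
  Taxon_N vs Taxon_L: 4
  Taxon_N vs Taxon_T: 1
  Taxon_N vs Taxon_X: 3
  Taxon_L vs Taxon_T: 3
  Taxon_L vs Taxon_X: 7
  Taxon_T vs Taxon_X: 4
The largest is 7, between Taxon_L and Taxon_X.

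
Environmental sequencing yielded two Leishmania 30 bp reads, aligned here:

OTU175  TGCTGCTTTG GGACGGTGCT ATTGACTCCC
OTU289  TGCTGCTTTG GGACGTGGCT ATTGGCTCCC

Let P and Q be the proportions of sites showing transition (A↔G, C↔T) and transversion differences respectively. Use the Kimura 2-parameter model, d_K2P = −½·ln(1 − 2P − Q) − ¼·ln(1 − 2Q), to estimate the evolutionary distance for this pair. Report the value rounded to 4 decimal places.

The sequences differ at positions 16 (G/T, transversion), 17 (T/G, transversion), 25 (A/G, transition).
Of the 3 differences, 1 transition and 2 transversions over 30 sites: P = 1/30 = 0.033333, Q = 2/30 = 0.066667.
d = −0.5·ln(0.866667) − 0.25·ln(0.866666) = −0.5·(-0.143100) − 0.25·(-0.143102) = 0.1073.

0.1073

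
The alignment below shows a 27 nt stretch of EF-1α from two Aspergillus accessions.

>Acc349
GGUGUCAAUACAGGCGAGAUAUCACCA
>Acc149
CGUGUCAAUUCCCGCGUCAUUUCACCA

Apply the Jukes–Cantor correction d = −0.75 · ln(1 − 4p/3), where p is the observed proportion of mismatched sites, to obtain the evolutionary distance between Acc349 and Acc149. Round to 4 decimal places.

0.3181

Mismatches occur at site 1 (G→C), site 10 (A→U), site 12 (A→C), site 13 (G→C), site 17 (A→U), site 18 (G→C), site 21 (A→U).
p = 7/27 = 0.259259.
d = −0.75 · ln(1 − (4/3)·0.259259) = −0.75 · ln(0.654321) = −0.75 · (-0.424157) = 0.3181.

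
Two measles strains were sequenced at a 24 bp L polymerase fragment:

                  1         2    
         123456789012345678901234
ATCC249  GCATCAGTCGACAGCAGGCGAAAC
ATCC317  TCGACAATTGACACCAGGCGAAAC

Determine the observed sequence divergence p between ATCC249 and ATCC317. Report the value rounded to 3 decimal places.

0.250

The sequences differ at positions 1 (G/T), 3 (A/G), 4 (T/A), 7 (G/A), 9 (C/T), 14 (G/C).
There are 6 differences over 24 sites, so p = 6/24 = 0.250.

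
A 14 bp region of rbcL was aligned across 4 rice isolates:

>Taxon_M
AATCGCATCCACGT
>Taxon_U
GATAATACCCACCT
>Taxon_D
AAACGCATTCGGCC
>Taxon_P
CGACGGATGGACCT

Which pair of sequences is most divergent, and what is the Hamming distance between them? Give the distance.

10

Pairwise Hamming distances:
  Taxon_M vs Taxon_U: 6
  Taxon_M vs Taxon_D: 6
  Taxon_M vs Taxon_P: 7
  Taxon_U vs Taxon_D: 10
  Taxon_U vs Taxon_P: 9
  Taxon_D vs Taxon_P: 8
The largest is 10, between Taxon_U and Taxon_D.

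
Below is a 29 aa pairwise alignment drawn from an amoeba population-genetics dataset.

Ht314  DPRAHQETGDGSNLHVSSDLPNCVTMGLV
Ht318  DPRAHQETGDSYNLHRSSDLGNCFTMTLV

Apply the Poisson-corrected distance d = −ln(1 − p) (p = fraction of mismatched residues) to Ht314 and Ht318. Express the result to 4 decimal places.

Mismatches occur at site 11 (G→S), site 12 (S→Y), site 16 (V→R), site 21 (P→G), site 24 (V→F), site 27 (G→T).
p = 6/29 = 0.206897.
d = −ln(1 − 0.206897) = −ln(0.793103) = 0.2318.

0.2318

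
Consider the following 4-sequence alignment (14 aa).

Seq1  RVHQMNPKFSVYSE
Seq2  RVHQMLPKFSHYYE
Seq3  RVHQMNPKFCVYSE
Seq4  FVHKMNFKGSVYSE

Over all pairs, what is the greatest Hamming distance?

7

Pairwise Hamming distances:
  Seq1 vs Seq2: 3
  Seq1 vs Seq3: 1
  Seq1 vs Seq4: 4
  Seq2 vs Seq3: 4
  Seq2 vs Seq4: 7
  Seq3 vs Seq4: 5
The largest is 7, between Seq2 and Seq4.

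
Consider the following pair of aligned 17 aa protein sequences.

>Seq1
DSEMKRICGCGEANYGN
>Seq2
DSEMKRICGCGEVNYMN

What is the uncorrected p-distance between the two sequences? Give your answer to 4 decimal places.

0.1176

The sequences differ at positions 13 (A/V), 16 (G/M).
There are 2 differences over 17 sites, so p = 2/17 = 0.1176.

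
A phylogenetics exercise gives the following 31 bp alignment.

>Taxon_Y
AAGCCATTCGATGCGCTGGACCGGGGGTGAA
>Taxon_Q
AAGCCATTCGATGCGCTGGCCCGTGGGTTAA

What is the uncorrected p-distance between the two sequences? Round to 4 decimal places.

0.0968

Differing sites — 20:A/C; 24:G/T; 29:G/T.
There are 3 differences over 31 sites, so p = 3/31 = 0.0968.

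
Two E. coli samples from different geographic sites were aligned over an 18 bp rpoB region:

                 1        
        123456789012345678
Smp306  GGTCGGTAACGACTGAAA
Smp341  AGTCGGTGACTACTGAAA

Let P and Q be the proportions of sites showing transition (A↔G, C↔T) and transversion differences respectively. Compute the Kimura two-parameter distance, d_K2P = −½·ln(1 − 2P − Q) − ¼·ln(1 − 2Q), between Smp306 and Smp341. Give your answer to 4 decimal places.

Differing sites — 1:G/A (Ti); 8:A/G (Ti); 11:G/T (Tv).
Of the 3 differences, 2 transitions and 1 transversion over 18 sites: P = 2/18 = 0.111111, Q = 1/18 = 0.055556.
d = −0.5·ln(0.722222) − 0.25·ln(0.888888) = −0.5·(-0.325423) − 0.25·(-0.117784) = 0.1922.

0.1922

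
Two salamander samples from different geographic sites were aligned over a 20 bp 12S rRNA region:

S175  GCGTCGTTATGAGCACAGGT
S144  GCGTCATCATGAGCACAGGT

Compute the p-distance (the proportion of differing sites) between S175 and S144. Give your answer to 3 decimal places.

0.100

The sequences differ at positions 6 (G/A), 8 (T/C).
There are 2 differences over 20 sites, so p = 2/20 = 0.100.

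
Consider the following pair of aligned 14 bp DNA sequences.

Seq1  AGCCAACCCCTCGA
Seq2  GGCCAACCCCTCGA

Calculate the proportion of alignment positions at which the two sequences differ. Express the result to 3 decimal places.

0.071

A single mismatch occurs at site 1 (A→G).
There are 1 differences over 14 sites, so p = 1/14 = 0.071.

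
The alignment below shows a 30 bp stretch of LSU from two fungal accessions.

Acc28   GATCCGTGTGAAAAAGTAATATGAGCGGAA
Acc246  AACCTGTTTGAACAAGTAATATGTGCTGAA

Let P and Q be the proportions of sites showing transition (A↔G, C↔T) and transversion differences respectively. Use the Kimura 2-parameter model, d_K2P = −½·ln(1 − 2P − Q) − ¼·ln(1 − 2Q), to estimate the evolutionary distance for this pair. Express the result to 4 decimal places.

0.2803

Differing sites — 1:G/A (Ti); 3:T/C (Ti); 5:C/T (Ti); 8:G/T (Tv); 13:A/C (Tv); 24:A/T (Tv); 27:G/T (Tv).
Of the 7 differences, 3 transitions and 4 transversions over 30 sites: P = 3/30 = 0.100000, Q = 4/30 = 0.133333.
d = −0.5·ln(0.666667) − 0.25·ln(0.733334) = −0.5·(-0.405465) − 0.25·(-0.310154) = 0.2803.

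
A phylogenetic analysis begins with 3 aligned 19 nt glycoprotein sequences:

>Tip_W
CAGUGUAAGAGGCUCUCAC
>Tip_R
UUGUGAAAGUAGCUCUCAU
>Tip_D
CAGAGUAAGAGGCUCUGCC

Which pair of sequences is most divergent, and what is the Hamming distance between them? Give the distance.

Pairwise Hamming distances:
  Tip_W vs Tip_R: 6
  Tip_W vs Tip_D: 3
  Tip_R vs Tip_D: 9
The largest is 9, between Tip_R and Tip_D.

9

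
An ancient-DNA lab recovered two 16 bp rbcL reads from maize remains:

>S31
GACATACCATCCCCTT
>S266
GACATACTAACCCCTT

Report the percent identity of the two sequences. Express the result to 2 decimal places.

87.50%

The sequences differ at positions 8 (C/T), 10 (T/A).
14 of the 16 sites match, so the percent identity is 14/16 × 100 = 87.50%.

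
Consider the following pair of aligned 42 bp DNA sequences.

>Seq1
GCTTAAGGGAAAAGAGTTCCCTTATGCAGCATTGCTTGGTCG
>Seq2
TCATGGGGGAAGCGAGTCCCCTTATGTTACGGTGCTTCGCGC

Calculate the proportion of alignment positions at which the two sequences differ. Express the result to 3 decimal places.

0.381

Mismatches occur at site 1 (G→T), site 3 (T→A), site 5 (A→G), site 6 (A→G), site 12 (A→G), site 13 (A→C), site 18 (T→C), site 27 (C→T), site 28 (A→T), site 29 (G→A), site 31 (A→G), site 32 (T→G), site 38 (G→C), site 40 (T→C), site 41 (C→G), site 42 (G→C).
There are 16 differences over 42 sites, so p = 16/42 = 0.381.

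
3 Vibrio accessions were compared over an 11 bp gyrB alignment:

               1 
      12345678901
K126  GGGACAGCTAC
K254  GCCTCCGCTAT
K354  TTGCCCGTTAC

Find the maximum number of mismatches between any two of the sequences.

6

Pairwise Hamming distances:
  K126 vs K254: 5
  K126 vs K354: 5
  K254 vs K354: 6
The largest is 6, between K254 and K354.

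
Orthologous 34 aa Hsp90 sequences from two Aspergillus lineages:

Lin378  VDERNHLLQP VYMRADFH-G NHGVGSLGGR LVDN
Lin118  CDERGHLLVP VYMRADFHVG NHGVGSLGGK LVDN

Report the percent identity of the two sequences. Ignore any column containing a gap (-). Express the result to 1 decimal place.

Excluding the 1 gap column leaves 33 comparable sites.
The sequences differ at positions 1 (V/C), 5 (N/G), 9 (Q/V), 30 (R/K).
29 of the 33 comparable sites match, so the percent identity is 29/33 × 100 = 87.9%.

87.9%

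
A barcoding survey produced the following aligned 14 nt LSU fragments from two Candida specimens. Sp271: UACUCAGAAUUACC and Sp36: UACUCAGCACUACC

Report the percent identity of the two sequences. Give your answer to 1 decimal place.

85.7%

Differing sites — 8:A/C; 10:U/C.
12 of the 14 sites match, so the percent identity is 12/14 × 100 = 85.7%.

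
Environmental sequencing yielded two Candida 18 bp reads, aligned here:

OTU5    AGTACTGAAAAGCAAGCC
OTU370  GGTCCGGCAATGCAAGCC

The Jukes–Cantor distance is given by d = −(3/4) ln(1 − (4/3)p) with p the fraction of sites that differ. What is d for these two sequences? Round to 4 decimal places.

0.3470

Differing sites — 1:A/G; 4:A/C; 6:T/G; 8:A/C; 11:A/T.
p = 5/18 = 0.277778.
d = −0.75 · ln(1 − (4/3)·0.277778) = −0.75 · ln(0.629629) = −0.75 · (-0.462625) = 0.3470.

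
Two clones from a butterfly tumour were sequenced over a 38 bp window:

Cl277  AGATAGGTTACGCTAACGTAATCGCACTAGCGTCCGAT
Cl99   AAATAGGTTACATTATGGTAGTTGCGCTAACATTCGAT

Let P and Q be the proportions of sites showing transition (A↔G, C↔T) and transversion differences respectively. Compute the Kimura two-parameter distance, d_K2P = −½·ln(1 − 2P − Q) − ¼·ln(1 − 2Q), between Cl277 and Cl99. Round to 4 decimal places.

Differing sites — 2:G/A (Ti); 12:G/A (Ti); 13:C/T (Ti); 16:A/T (Tv); 17:C/G (Tv); 21:A/G (Ti); 23:C/T (Ti); 26:A/G (Ti); 30:G/A (Ti); 32:G/A (Ti); 34:C/T (Ti).
Of the 11 differences, 9 transitions and 2 transversions over 38 sites: P = 9/38 = 0.236842, Q = 2/38 = 0.052632.
d = −0.5·ln(0.473684) − 0.25·ln(0.894736) = −0.5·(-0.747215) − 0.25·(-0.111227) = 0.4014.

0.4014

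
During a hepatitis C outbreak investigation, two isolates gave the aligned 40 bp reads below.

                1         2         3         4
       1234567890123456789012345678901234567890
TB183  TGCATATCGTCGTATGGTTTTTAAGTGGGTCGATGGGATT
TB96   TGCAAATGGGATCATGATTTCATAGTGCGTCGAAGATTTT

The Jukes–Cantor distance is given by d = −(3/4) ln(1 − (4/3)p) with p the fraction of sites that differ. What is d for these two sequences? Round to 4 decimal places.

0.5199

Differing sites — 5:T/A; 8:C/G; 10:T/G; 11:C/A; 12:G/T; 13:T/C; 17:G/A; 21:T/C; 22:T/A; 23:A/T; 28:G/C; 34:T/A; 36:G/A; 37:G/T; 38:A/T.
p = 15/40 = 0.375000.
d = −0.75 · ln(1 − (4/3)·0.375000) = −0.75 · ln(0.500000) = −0.75 · (-0.693147) = 0.5199.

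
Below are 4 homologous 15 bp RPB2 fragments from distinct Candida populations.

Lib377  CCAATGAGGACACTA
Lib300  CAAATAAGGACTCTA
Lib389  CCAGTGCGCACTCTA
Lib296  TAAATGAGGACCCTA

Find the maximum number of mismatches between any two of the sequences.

6

Pairwise Hamming distances:
  Lib377 vs Lib300: 3
  Lib377 vs Lib389: 4
  Lib377 vs Lib296: 3
  Lib300 vs Lib389: 5
  Lib300 vs Lib296: 3
  Lib389 vs Lib296: 6
The largest is 6, between Lib389 and Lib296.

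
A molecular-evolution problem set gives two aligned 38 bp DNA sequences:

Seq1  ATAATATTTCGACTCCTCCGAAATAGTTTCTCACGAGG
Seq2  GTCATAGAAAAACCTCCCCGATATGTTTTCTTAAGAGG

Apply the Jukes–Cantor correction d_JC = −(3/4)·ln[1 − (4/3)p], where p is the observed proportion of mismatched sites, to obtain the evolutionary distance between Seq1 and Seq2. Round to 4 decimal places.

Differing sites — 1:A/G; 3:A/C; 7:T/G; 8:T/A; 9:T/A; 10:C/A; 11:G/A; 14:T/C; 15:C/T; 17:T/C; 22:A/T; 25:A/G; 26:G/T; 32:C/T; 34:C/A.
p = 15/38 = 0.394737.
d = −0.75 · ln(1 − (4/3)·0.394737) = −0.75 · ln(0.473684) = −0.75 · (-0.747215) = 0.5604.

0.5604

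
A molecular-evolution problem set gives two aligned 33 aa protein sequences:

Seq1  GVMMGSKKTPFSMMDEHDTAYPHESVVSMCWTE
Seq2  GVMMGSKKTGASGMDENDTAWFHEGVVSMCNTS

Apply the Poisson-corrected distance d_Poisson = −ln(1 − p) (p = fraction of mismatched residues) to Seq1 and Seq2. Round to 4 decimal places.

0.3185

Mismatches occur at site 10 (P/G), site 11 (F/A), site 13 (M/G), site 17 (H/N), site 21 (Y/W), site 22 (P/F), site 25 (S/G), site 31 (W/N), site 33 (E/S).
p = 9/33 = 0.272727.
d = −ln(1 − 0.272727) = −ln(0.727273) = 0.3185.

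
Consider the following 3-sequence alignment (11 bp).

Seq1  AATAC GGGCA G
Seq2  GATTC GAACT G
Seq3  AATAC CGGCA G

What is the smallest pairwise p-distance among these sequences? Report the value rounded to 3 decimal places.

Pairwise Hamming distances:
  Seq1 vs Seq2: 5
  Seq1 vs Seq3: 1
  Seq2 vs Seq3: 6
The smallest is 1 mismatch, between Seq1 and Seq3; p = 1/11 = 0.091.

0.091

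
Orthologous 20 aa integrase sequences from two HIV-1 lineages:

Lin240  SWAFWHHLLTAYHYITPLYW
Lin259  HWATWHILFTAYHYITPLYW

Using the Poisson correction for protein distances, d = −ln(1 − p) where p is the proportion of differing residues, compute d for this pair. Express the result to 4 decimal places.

Mismatches occur at site 1 (S↔H), site 4 (F↔T), site 7 (H↔I), site 9 (L↔F).
p = 4/20 = 0.200000.
d = −ln(1 − 0.200000) = −ln(0.800000) = 0.2231.

0.2231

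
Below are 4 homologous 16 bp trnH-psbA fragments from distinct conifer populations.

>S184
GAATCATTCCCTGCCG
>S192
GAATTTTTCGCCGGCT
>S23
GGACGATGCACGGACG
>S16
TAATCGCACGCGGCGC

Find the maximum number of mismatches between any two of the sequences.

11

Pairwise Hamming distances:
  S184 vs S192: 6
  S184 vs S23: 7
  S184 vs S16: 8
  S192 vs S23: 9
  S192 vs S16: 9
  S23 vs S16: 11
The largest is 11, between S23 and S16.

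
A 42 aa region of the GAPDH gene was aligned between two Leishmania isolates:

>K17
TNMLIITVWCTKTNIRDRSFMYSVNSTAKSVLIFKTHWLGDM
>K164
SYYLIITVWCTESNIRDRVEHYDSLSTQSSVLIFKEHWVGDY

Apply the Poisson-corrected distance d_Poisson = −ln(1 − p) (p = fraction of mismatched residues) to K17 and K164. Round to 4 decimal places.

0.4796

Mismatches occur at site 1 (T→S), site 2 (N→Y), site 3 (M→Y), site 12 (K→E), site 13 (T→S), site 19 (S→V), site 20 (F→E), site 21 (M→H), site 23 (S→D), site 24 (V→S), site 25 (N→L), site 28 (A→Q), site 29 (K→S), site 36 (T→E), site 39 (L→V), site 42 (M→Y).
p = 16/42 = 0.380952.
d = −ln(1 − 0.380952) = −ln(0.619048) = 0.4796.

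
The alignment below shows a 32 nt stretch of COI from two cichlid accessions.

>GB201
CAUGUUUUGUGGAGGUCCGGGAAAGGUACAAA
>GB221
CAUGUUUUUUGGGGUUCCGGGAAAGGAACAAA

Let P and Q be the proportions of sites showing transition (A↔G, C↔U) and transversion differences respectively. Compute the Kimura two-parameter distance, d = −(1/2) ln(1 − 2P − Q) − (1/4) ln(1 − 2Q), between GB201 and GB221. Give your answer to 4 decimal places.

0.1369

Mismatches occur at site 9 (G/U, transversion), site 13 (A/G, transition), site 15 (G/U, transversion), site 27 (U/A, transversion).
Of the 4 differences, 1 transition and 3 transversions over 32 sites: P = 1/32 = 0.031250, Q = 3/32 = 0.093750.
d = −0.5·ln(0.843750) − 0.25·ln(0.812500) = −0.5·(-0.169899) − 0.25·(-0.207639) = 0.1369.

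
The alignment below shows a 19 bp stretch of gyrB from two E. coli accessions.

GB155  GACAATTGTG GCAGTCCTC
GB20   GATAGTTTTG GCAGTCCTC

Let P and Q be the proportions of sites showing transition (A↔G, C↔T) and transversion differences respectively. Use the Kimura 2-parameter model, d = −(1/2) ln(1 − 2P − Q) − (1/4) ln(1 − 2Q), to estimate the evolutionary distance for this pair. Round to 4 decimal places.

The sequences differ at positions 3 (C/T, transition), 5 (A/G, transition), 8 (G/T, transversion).
Of the 3 differences, 2 transitions and 1 transversion over 19 sites: P = 2/19 = 0.105263, Q = 1/19 = 0.052632.
d = −0.5·ln(0.736842) − 0.25·ln(0.894736) = −0.5·(-0.305382) − 0.25·(-0.111227) = 0.1805.

0.1805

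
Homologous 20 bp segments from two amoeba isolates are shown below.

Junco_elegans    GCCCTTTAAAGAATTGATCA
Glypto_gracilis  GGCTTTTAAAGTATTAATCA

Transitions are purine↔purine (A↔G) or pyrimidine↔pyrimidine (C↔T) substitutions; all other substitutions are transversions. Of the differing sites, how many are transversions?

2

The sequences differ at positions 2 (C/G, transversion), 4 (C/T, transition), 12 (A/T, transversion), 16 (G/A, transition).
Of the 4 differences, 2 transitions and 2 transversions, so the answer is 2.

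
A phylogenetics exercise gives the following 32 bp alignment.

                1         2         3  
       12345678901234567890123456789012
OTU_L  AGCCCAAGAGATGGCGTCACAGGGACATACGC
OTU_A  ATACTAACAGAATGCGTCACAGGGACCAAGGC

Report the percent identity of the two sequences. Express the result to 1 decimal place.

71.9%

Mismatches occur at site 2 (G→T), site 3 (C→A), site 5 (C→T), site 8 (G→C), site 12 (T→A), site 13 (G→T), site 27 (A→C), site 28 (T→A), site 30 (C→G).
23 of the 32 sites match, so the percent identity is 23/32 × 100 = 71.9%.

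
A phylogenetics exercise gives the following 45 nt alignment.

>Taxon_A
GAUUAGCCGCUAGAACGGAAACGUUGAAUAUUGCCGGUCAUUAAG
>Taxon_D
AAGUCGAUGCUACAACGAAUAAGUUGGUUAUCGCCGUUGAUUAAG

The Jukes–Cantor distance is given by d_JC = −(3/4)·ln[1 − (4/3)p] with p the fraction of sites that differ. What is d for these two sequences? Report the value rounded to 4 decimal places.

0.4019

Mismatches occur at site 1 (G/A), site 3 (U/G), site 5 (A/C), site 7 (C/A), site 8 (C/U), site 13 (G/C), site 18 (G/A), site 20 (A/U), site 22 (C/A), site 27 (A/G), site 28 (A/U), site 32 (U/C), site 37 (G/U), site 39 (C/G).
p = 14/45 = 0.311111.
d = −0.75 · ln(1 − (4/3)·0.311111) = −0.75 · ln(0.585185) = −0.75 · (-0.535827) = 0.4019.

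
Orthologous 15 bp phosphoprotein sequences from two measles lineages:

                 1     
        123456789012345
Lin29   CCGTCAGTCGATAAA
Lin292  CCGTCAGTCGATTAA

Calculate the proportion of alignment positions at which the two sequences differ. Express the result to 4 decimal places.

0.0667

A single mismatch occurs at site 13 (A/T).
There are 1 differences over 15 sites, so p = 1/15 = 0.0667.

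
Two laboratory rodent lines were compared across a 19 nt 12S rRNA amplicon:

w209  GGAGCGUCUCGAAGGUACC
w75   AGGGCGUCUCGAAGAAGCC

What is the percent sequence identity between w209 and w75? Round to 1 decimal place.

The sequences differ at positions 1 (G/A), 3 (A/G), 15 (G/A), 16 (U/A), 17 (A/G).
14 of the 19 sites match, so the percent identity is 14/19 × 100 = 73.7%.

73.7%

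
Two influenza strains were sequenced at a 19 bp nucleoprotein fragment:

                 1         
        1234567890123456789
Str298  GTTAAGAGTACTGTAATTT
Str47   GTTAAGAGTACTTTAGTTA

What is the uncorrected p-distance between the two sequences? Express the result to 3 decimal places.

0.158

Mismatches occur at site 13 (G↔T), site 16 (A↔G), site 19 (T↔A).
There are 3 differences over 19 sites, so p = 3/19 = 0.158.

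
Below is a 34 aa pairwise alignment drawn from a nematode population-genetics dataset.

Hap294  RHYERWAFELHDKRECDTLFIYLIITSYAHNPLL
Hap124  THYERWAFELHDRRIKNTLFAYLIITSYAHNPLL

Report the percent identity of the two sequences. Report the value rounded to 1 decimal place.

Mismatches occur at site 1 (R→T), site 13 (K→R), site 15 (E→I), site 16 (C→K), site 17 (D→N), site 21 (I→A).
28 of the 34 sites match, so the percent identity is 28/34 × 100 = 82.4%.

82.4%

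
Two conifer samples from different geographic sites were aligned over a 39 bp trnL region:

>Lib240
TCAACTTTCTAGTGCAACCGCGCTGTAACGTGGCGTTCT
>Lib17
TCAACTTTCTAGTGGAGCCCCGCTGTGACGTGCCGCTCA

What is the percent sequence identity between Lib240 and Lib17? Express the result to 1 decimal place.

82.1%

Mismatches occur at site 15 (C↔G), site 17 (A↔G), site 20 (G↔C), site 27 (A↔G), site 33 (G↔C), site 36 (T↔C), site 39 (T↔A).
32 of the 39 sites match, so the percent identity is 32/39 × 100 = 82.1%.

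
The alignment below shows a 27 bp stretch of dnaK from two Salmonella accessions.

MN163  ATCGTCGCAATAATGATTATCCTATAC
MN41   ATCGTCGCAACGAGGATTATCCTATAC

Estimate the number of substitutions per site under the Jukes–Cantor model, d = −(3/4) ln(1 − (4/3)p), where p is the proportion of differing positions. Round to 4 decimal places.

0.1203

The sequences differ at positions 11 (T/C), 12 (A/G), 14 (T/G).
p = 3/27 = 0.111111.
d = −0.75 · ln(1 − (4/3)·0.111111) = −0.75 · ln(0.851852) = −0.75 · (-0.160342) = 0.1203.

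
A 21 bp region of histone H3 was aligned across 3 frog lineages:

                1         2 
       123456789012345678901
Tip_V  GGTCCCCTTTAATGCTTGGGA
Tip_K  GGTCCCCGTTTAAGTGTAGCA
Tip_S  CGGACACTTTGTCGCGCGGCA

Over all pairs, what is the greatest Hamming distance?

11

Pairwise Hamming distances:
  Tip_V vs Tip_K: 7
  Tip_V vs Tip_S: 10
  Tip_K vs Tip_S: 11
The largest is 11, between Tip_K and Tip_S.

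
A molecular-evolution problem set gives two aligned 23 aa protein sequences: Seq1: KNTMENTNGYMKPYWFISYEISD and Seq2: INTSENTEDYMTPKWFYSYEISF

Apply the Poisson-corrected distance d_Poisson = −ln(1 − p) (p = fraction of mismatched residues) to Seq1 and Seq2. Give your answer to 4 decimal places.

Differing sites — 1:K/I; 4:M/S; 8:N/E; 9:G/D; 12:K/T; 14:Y/K; 17:I/Y; 23:D/F.
p = 8/23 = 0.347826.
d = −ln(1 − 0.347826) = −ln(0.652174) = 0.4274.

0.4274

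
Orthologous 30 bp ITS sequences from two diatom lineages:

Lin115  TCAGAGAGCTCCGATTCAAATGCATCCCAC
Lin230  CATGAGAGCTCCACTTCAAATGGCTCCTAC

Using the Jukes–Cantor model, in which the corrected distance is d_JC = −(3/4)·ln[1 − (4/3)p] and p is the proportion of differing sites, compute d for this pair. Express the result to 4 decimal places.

Mismatches occur at site 1 (T/C), site 2 (C/A), site 3 (A/T), site 13 (G/A), site 14 (A/C), site 23 (C/G), site 24 (A/C), site 28 (C/T).
p = 8/30 = 0.266667.
d = −0.75 · ln(1 − (4/3)·0.266667) = −0.75 · ln(0.644444) = −0.75 · (-0.439367) = 0.3295.

0.3295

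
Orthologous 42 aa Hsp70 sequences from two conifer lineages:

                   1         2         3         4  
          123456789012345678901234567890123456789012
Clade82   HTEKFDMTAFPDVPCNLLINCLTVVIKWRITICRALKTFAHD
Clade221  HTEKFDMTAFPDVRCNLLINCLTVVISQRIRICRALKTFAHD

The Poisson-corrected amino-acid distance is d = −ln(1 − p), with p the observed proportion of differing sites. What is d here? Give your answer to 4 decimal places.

0.1001

Mismatches occur at site 14 (P→R), site 27 (K→S), site 28 (W→Q), site 31 (T→R).
p = 4/42 = 0.095238.
d = −ln(1 − 0.095238) = −ln(0.904762) = 0.1001.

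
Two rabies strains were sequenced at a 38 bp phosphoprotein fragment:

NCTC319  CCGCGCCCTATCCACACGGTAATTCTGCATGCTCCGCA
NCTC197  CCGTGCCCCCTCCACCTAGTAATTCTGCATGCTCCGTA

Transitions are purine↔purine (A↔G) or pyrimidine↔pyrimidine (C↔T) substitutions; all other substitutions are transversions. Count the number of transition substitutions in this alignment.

Mismatches occur at site 4 (C↔T, transition), site 9 (T↔C, transition), site 10 (A↔C, transversion), site 16 (A↔C, transversion), site 17 (C↔T, transition), site 18 (G↔A, transition), site 37 (C↔T, transition).
Of the 7 differences, 5 transitions and 2 transversions, so the answer is 5.

5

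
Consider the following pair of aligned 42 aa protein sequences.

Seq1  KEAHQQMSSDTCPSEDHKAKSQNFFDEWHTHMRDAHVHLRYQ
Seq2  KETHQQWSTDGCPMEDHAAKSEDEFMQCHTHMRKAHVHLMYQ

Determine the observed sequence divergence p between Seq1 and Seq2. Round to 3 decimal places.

The sequences differ at positions 3 (A/T), 7 (M/W), 9 (S/T), 11 (T/G), 14 (S/M), 18 (K/A), 22 (Q/E), 23 (N/D), 24 (F/E), 26 (D/M), 27 (E/Q), 28 (W/C), 34 (D/K), 40 (R/M).
There are 14 differences over 42 sites, so p = 14/42 = 0.333.

0.333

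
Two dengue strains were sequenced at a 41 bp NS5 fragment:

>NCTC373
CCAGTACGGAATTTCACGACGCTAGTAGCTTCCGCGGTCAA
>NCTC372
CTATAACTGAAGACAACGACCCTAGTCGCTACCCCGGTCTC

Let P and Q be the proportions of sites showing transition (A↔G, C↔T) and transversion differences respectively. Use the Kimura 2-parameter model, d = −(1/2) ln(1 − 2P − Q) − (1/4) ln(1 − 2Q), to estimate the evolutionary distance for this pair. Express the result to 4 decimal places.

0.4674

The sequences differ at positions 2 (C/T, transition), 4 (G/T, transversion), 5 (T/A, transversion), 8 (G/T, transversion), 12 (T/G, transversion), 13 (T/A, transversion), 14 (T/C, transition), 15 (C/A, transversion), 21 (G/C, transversion), 27 (A/C, transversion), 31 (T/A, transversion), 34 (G/C, transversion), 40 (A/T, transversion), 41 (A/C, transversion).
Of the 14 differences, 2 transitions and 12 transversions over 41 sites: P = 2/41 = 0.048780, Q = 12/41 = 0.292683.
d = −0.5·ln(0.609757) − 0.25·ln(0.414634) = −0.5·(-0.494695) − 0.25·(-0.880359) = 0.4674.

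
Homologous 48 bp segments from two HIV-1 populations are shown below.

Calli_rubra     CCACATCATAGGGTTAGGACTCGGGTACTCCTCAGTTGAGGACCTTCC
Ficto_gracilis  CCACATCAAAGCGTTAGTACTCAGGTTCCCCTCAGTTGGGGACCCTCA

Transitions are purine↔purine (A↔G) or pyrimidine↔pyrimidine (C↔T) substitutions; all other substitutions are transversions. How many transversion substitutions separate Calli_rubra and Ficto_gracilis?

Differing sites — 9:T/A (Tv); 12:G/C (Tv); 18:G/T (Tv); 23:G/A (Ti); 27:A/T (Tv); 29:T/C (Ti); 39:A/G (Ti); 45:T/C (Ti); 48:C/A (Tv).
Of the 9 differences, 4 transitions and 5 transversions, so the answer is 5.

5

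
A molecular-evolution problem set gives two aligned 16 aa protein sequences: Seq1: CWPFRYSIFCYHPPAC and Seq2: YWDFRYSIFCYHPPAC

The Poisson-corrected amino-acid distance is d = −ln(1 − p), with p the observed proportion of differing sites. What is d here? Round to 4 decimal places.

Mismatches occur at site 1 (C→Y), site 3 (P→D).
p = 2/16 = 0.125000.
d = −ln(1 − 0.125000) = −ln(0.875000) = 0.1335.

0.1335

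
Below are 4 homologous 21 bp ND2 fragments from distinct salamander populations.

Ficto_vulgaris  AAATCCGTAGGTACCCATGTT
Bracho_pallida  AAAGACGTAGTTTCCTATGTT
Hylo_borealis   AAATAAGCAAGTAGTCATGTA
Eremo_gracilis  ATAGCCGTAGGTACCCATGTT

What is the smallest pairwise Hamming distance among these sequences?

2

Pairwise Hamming distances:
  Ficto_vulgaris vs Bracho_pallida: 5
  Ficto_vulgaris vs Hylo_borealis: 7
  Ficto_vulgaris vs Eremo_gracilis: 2
  Bracho_pallida vs Hylo_borealis: 10
  Bracho_pallida vs Eremo_gracilis: 5
  Hylo_borealis vs Eremo_gracilis: 9
The smallest is 2, between Ficto_vulgaris and Eremo_gracilis.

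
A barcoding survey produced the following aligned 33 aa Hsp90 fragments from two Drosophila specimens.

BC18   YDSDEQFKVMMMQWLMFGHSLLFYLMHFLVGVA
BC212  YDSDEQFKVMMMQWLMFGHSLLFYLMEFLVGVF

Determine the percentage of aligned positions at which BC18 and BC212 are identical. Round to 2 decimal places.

93.94%

Mismatches occur at site 27 (H/E), site 33 (A/F).
31 of the 33 sites match, so the percent identity is 31/33 × 100 = 93.94%.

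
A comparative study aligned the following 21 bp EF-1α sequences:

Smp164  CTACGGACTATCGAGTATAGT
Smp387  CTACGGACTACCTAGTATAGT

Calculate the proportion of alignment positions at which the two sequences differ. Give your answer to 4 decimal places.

0.0952

Differing sites — 11:T/C; 13:G/T.
There are 2 differences over 21 sites, so p = 2/21 = 0.0952.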